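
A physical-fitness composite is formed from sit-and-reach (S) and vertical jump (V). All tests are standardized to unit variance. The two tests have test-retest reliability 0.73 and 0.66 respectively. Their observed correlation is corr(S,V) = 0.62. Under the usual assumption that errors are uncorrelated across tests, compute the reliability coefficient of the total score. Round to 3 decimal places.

Var(S+V) = 2 + 2·[0.62] = 2 + 1.24 = 3.24.
Under uncorrelated errors the observed covariances equal the true-score covariances, so only the own-variance terms attenuate.
True-score variance = [0.73 + 0.66] + 1.24 = 1.39 + 1.24 = 2.63.
Reliability = 2.63 / 3.24 = 0.812.

0.812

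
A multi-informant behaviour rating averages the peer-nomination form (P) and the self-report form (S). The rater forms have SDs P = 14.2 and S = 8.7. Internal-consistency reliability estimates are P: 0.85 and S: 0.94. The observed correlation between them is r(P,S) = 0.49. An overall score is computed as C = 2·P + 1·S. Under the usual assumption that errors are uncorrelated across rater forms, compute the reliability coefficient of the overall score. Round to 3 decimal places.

0.888

Var(C) = 2²·14.2² + 8.7² + 2·[2·14.2·8.7·0.49] = 882.25 + 242.138 = 1124.39.
Under uncorrelated errors the observed covariances equal the true-score covariances, so only the own-variance terms attenuate.
True-score variance = [2²·14.2²·0.85 + 8.7²·0.94] + 242.138 = 756.725 + 242.138 = 998.863.
Reliability = 998.863 / 1124.39 = 0.888.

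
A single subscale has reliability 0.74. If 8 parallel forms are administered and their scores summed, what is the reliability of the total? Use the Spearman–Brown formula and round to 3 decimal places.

ρ_k = kρ / (1 + (k−1)ρ) = 8·0.74 / (1 + 7·0.74) = 5.920 / 6.180 = 0.958.

0.958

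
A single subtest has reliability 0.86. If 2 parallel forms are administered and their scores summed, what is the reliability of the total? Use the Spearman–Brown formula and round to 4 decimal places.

0.9247

ρ_k = kρ / (1 + (k−1)ρ) = 2·0.86 / (1 + 1·0.86) = 1.720 / 1.860 = 0.9247.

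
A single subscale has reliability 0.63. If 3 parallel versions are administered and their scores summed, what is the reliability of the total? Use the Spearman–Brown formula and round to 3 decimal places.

0.836

ρ_k = kρ / (1 + (k−1)ρ) = 3·0.63 / (1 + 2·0.63) = 1.890 / 2.260 = 0.836.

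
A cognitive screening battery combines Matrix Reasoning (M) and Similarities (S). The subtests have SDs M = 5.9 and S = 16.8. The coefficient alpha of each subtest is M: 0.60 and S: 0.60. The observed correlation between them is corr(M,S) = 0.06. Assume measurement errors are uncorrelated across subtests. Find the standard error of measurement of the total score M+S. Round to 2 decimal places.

Var(total) = 317.05 + 11.8944 = 328.944.
True-score variance = 190.23 + 11.8944 = 202.124, so reliability = 0.6145.
Error variance = 328.944 − 202.124 = 126.82; SEM = √126.82 = 11.26.

11.26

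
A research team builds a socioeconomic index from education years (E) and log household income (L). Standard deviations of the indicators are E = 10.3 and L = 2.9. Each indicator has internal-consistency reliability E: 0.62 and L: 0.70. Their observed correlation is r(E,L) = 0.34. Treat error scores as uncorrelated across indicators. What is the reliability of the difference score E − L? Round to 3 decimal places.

0.545

Var(E−L) = 10.3² + 2.9² − 2·10.3·2.9·0.34 = 114.5 − 20.3116 = 94.1884.
With uncorrelated errors the cross-covariances are all true-score covariance, so they carry over unchanged; only the diagonal terms shrink to ρᵢσᵢ².
True-score variance = [10.3²·0.62 + 2.9²·0.70] − 20.3116 = 71.6628 − 20.3116 = 51.3512.
Reliability = 51.3512 / 94.1884 = 0.545.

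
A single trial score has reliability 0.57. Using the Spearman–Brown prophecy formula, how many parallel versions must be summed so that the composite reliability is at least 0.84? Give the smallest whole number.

k ≥ ρ*(1−ρ₁)/(ρ₁(1−ρ*)) = 0.84·0.43 / (0.57·0.16) = 3.961.
Smallest integer k = 4.

4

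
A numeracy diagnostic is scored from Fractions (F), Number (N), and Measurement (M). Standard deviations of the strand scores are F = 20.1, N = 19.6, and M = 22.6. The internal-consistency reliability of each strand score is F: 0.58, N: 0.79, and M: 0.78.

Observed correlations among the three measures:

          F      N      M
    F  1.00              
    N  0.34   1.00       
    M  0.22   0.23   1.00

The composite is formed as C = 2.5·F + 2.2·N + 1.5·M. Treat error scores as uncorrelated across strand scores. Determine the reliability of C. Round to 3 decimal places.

0.798

Var(C) = 2.5²·20.1² + 2.2²·19.6² + 1.5²·22.6² + 2·[5.5·20.1·19.6·0.34 + 3.75·20.1·22.6·0.22 + 3.3·19.6·22.6·0.23] = 5533.61 + 2895.35 = 8428.96.
Under uncorrelated errors the observed covariances equal the true-score covariances, so only the own-variance terms attenuate.
True-score variance = [2.5²·20.1²·0.58 + 2.2²·19.6²·0.79 + 1.5²·22.6²·0.78] + 2895.35 = 3829.79 + 2895.35 = 6725.15.
Reliability = 6725.15 / 8428.96 = 0.798.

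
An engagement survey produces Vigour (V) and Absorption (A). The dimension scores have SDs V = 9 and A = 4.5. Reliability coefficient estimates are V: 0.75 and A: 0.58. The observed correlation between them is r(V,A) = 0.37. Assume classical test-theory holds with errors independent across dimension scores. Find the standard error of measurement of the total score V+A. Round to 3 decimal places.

Var(total) = 101.25 + 29.97 = 131.22.
True-score variance = 72.495 + 29.97 = 102.465, so reliability = 0.7809.
Error variance = 131.22 − 102.465 = 28.755; SEM = √28.755 = 5.362.

5.362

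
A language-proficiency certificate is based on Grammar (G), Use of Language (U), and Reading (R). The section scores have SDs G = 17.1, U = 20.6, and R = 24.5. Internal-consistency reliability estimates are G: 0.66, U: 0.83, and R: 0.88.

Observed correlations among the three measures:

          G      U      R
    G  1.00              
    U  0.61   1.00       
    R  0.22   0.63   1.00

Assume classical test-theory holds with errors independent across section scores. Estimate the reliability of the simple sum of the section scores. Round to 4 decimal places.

Var(G+U+R) = 17.1² + 20.6² + 24.5² + 2·[17.1·20.6·0.61 + 17.1·24.5·0.22 + 20.6·24.5·0.63] = 1317.02 + 1250.02 = 2567.04.
With uncorrelated errors the cross-covariances are all true-score covariance, so they carry over unchanged; only the diagonal terms shrink to ρᵢσᵢ².
True-score variance = [17.1²·0.66 + 20.6²·0.83 + 24.5²·0.88] + 1250.02 = 1073.43 + 1250.02 = 2323.45.
Reliability = 2323.45 / 2567.04 = 0.9051.

0.9051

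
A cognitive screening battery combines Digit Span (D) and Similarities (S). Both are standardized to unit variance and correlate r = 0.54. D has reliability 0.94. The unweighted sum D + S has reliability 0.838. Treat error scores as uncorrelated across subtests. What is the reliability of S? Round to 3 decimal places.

Var(D+S) = 2 + 2·0.54 = 3.080.
True-score variance = ρ_D + ρ_S + 2·0.54, so 0.838 = (0.94 + ρ_S + 1.08) / 3.080.
ρ_S = 0.838·3.080 − 0.94 − 1.08 = 0.561.

0.561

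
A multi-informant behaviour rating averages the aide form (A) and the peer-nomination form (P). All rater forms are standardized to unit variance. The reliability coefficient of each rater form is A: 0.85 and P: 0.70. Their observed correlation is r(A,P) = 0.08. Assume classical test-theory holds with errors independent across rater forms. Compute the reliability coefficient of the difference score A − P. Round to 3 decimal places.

0.755

Var(A−P) = 1 + 1 − 2·0.08 = 2 − 0.16 = 1.84.
Because errors are independent across components, Cov(Tᵢ,Tⱼ) = Cov(Xᵢ,Xⱼ); the off-diagonal part of the true-score variance is the same as above.
True-score variance = [0.85 + 0.70] − 0.16 = 1.55 − 0.16 = 1.39.
Reliability = 1.39 / 1.84 = 0.755.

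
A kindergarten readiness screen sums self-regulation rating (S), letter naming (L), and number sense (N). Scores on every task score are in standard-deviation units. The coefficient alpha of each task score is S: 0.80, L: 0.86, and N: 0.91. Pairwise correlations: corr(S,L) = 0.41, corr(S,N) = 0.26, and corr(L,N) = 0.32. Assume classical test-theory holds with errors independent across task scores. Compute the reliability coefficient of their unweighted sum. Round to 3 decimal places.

0.914

Var(S+L+N) = 3 + 2·[0.41 + 0.26 + 0.32] = 3 + 1.98 = 4.98.
Under uncorrelated errors the observed covariances equal the true-score covariances, so only the own-variance terms attenuate.
True-score variance = [0.80 + 0.86 + 0.91] + 1.98 = 2.57 + 1.98 = 4.55.
Reliability = 4.55 / 4.98 = 0.914.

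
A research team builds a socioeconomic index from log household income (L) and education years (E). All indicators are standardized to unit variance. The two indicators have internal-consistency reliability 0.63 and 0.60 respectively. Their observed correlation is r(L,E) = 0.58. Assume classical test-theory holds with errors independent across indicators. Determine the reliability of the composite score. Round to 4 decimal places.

Var(L+E) = 2 + 2·[0.58] = 2 + 1.16 = 3.16.
With uncorrelated errors the cross-covariances are all true-score covariance, so they carry over unchanged; only the diagonal terms shrink to ρᵢσᵢ².
True-score variance = [0.63 + 0.60] + 1.16 = 1.23 + 1.16 = 2.39.
Reliability = 2.39 / 3.16 = 0.7563.

0.7563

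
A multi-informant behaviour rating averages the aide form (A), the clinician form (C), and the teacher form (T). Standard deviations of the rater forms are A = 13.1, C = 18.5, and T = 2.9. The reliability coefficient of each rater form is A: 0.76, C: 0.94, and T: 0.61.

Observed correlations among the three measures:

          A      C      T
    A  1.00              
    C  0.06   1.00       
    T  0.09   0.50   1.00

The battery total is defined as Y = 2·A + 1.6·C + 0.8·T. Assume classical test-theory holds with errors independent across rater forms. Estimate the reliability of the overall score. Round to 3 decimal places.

Var(Y) = 2²·13.1² + 1.6²·18.5² + 0.8²·2.9² + 2·[3.2·13.1·18.5·0.06 + 1.6·13.1·2.9·0.09 + 1.28·18.5·2.9·0.50] = 1567.98 + 172.676 = 1740.66.
Under uncorrelated errors the observed covariances equal the true-score covariances, so only the own-variance terms attenuate.
True-score variance = [2²·13.1²·0.76 + 1.6²·18.5²·0.94 + 0.8²·2.9²·0.61] + 172.676 = 1348.57 + 172.676 = 1521.24.
Reliability = 1521.24 / 1740.66 = 0.874.

0.874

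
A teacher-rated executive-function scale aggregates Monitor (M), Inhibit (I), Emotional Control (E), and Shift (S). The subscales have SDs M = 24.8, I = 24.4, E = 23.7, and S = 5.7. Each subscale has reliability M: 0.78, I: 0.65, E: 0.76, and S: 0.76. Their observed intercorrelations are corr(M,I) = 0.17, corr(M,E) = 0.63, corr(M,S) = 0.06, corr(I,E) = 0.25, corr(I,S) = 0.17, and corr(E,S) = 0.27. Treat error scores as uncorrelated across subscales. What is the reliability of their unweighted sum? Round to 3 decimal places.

0.847

Var(M+I+E+S) = 24.8² + 24.4² + 23.7² + 5.7² + 2·[24.8·24.4·0.17 + 24.8·23.7·0.63 + 24.8·5.7·0.06 + 24.4·23.7·0.25 + 24.4·5.7·0.17 + 23.7·5.7·0.27] = 1804.58 + 1372.66 = 3177.24.
Because errors are independent across components, Cov(Tᵢ,Tⱼ) = Cov(Xᵢ,Xⱼ); the off-diagonal part of the true-score variance is the same as above.
True-score variance = [24.8²·0.78 + 24.4²·0.65 + 23.7²·0.76 + 5.7²·0.76] + 1372.66 = 1318.29 + 1372.66 = 2690.95.
Reliability = 2690.95 / 3177.24 = 0.847.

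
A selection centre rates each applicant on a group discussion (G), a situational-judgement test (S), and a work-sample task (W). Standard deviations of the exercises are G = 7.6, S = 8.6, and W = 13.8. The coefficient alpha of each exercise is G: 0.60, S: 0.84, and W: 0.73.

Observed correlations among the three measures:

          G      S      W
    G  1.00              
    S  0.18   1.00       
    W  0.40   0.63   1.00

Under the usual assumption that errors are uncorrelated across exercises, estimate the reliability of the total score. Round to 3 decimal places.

0.851

Var(G+S+W) = 7.6² + 8.6² + 13.8² + 2·[7.6·8.6·0.18 + 7.6·13.8·0.40 + 8.6·13.8·0.63] = 322.16 + 256.97 = 579.13.
Because errors are independent across components, Cov(Tᵢ,Tⱼ) = Cov(Xᵢ,Xⱼ); the off-diagonal part of the true-score variance is the same as above.
True-score variance = [7.6²·0.60 + 8.6²·0.84 + 13.8²·0.73] + 256.97 = 235.804 + 256.97 = 492.774.
Reliability = 492.774 / 579.13 = 0.851.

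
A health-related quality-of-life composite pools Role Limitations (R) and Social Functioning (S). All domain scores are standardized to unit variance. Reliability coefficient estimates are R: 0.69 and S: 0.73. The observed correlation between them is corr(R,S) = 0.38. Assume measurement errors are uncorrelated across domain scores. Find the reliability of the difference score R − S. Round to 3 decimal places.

0.532

Var(R−S) = 1 + 1 − 2·0.38 = 2 − 0.76 = 1.24.
Under uncorrelated errors the observed covariances equal the true-score covariances, so only the own-variance terms attenuate.
True-score variance = [0.69 + 0.73] − 0.76 = 1.42 − 0.76 = 0.66.
Reliability = 0.66 / 1.24 = 0.532.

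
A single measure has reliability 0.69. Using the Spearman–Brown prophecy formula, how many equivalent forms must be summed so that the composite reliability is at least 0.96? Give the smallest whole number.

11

k ≥ ρ*(1−ρ₁)/(ρ₁(1−ρ*)) = 0.96·0.31 / (0.69·0.04) = 10.783.
Smallest integer k = 11.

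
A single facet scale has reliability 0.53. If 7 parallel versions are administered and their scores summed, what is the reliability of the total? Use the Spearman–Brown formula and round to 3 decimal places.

0.888

ρ_k = kρ / (1 + (k−1)ρ) = 7·0.53 / (1 + 6·0.53) = 3.710 / 4.180 = 0.888.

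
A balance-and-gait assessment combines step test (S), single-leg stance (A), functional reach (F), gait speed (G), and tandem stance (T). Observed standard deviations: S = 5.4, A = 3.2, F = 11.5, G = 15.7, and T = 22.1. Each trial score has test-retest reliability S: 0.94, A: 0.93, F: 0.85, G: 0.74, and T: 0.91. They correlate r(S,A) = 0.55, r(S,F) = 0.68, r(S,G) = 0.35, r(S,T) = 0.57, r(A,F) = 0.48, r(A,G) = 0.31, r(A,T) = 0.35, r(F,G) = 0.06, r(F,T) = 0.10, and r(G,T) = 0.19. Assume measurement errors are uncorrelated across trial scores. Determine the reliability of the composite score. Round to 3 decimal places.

0.915

Var(S+A+F+G+T) = 5.4² + 3.2² + 11.5² + 15.7² + 22.1² + 2·[5.4·3.2·0.55 + 5.4·11.5·0.68 + 5.4·15.7·0.35 + 5.4·22.1·0.57 + 3.2·11.5·0.48 + 3.2·15.7·0.31 + 3.2·22.1·0.35 + 11.5·15.7·0.06 + 11.5·22.1·0.10 + 15.7·22.1·0.19] = 906.55 + 619.183 = 1525.73.
Under uncorrelated errors the observed covariances equal the true-score covariances, so only the own-variance terms attenuate.
True-score variance = [5.4²·0.94 + 3.2²·0.93 + 11.5²·0.85 + 15.7²·0.74 + 22.1²·0.91] + 619.183 = 776.202 + 619.183 = 1395.38.
Reliability = 1395.38 / 1525.73 = 0.915.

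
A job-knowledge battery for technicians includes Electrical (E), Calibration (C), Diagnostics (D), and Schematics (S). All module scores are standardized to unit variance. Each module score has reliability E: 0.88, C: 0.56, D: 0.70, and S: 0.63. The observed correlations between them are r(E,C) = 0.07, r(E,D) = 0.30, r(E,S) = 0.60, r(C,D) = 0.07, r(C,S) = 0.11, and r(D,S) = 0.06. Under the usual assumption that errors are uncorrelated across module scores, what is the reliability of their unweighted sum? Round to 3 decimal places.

Var(E+C+D+S) = 4 + 2·[0.07 + 0.30 + 0.60 + 0.07 + 0.11 + 0.06] = 4 + 2.42 = 6.42.
With uncorrelated errors the cross-covariances are all true-score covariance, so they carry over unchanged; only the diagonal terms shrink to ρᵢσᵢ².
True-score variance = [0.88 + 0.56 + 0.70 + 0.63] + 2.42 = 2.77 + 2.42 = 5.19.
Reliability = 5.19 / 6.42 = 0.808.

0.808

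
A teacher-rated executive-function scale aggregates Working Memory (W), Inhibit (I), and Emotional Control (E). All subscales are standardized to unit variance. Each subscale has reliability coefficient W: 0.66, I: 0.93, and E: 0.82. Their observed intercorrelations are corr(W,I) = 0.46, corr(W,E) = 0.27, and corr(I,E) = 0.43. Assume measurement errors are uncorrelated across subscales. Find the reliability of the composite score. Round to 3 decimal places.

0.889

Var(W+I+E) = 3 + 2·[0.46 + 0.27 + 0.43] = 3 + 2.32 = 5.32.
Under uncorrelated errors the observed covariances equal the true-score covariances, so only the own-variance terms attenuate.
True-score variance = [0.66 + 0.93 + 0.82] + 2.32 = 2.41 + 2.32 = 4.73.
Reliability = 4.73 / 5.32 = 0.889.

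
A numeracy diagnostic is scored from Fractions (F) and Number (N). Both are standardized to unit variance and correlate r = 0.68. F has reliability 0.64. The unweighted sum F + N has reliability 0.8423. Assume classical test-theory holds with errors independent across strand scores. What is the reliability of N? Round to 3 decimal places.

0.830

Var(F+N) = 2 + 2·0.68 = 3.360.
True-score variance = ρ_F + ρ_N + 2·0.68, so 0.8423 = (0.64 + ρ_N + 1.36) / 3.360.
ρ_N = 0.8423·3.360 − 0.64 − 1.36 = 0.830.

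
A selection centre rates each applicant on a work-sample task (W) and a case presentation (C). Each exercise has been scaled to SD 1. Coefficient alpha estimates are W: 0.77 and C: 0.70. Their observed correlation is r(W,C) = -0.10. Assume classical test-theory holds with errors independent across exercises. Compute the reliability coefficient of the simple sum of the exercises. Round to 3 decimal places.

0.706

Var(W+C) = 2 + 2·[(-0.10)] = 2 − 0.2 = 1.8.
With uncorrelated errors the cross-covariances are all true-score covariance, so they carry over unchanged; only the diagonal terms shrink to ρᵢσᵢ².
True-score variance = [0.77 + 0.70] − 0.2 = 1.47 − 0.2 = 1.27.
Reliability = 1.27 / 1.8 = 0.706.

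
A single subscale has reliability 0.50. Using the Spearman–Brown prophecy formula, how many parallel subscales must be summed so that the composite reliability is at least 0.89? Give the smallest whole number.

k ≥ ρ*(1−ρ₁)/(ρ₁(1−ρ*)) = 0.89·0.50 / (0.50·0.11) = 8.091.
Smallest integer k = 9.

9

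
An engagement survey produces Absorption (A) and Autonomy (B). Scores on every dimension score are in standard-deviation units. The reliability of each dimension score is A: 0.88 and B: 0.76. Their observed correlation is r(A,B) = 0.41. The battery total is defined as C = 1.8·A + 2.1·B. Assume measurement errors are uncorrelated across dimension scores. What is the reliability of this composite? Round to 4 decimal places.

0.8654

Var(C) = 1.8² + 2.1² + 2·[3.78·0.41] = 7.65 + 3.0996 = 10.7496.
Under uncorrelated errors the observed covariances equal the true-score covariances, so only the own-variance terms attenuate.
True-score variance = [1.8²·0.88 + 2.1²·0.76] + 3.0996 = 6.2028 + 3.0996 = 9.3024.
Reliability = 9.3024 / 10.7496 = 0.8654.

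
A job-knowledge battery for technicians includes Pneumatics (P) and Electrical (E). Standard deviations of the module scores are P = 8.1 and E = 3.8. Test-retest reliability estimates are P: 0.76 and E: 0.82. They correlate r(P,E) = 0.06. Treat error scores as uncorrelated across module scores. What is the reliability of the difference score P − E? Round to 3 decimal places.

Var(P−E) = 8.1² + 3.8² − 2·8.1·3.8·0.06 = 80.05 − 3.6936 = 76.3564.
Under uncorrelated errors the observed covariances equal the true-score covariances, so only the own-variance terms attenuate.
True-score variance = [8.1²·0.76 + 3.8²·0.82] − 3.6936 = 61.7044 − 3.6936 = 58.0108.
Reliability = 58.0108 / 76.3564 = 0.760.

0.760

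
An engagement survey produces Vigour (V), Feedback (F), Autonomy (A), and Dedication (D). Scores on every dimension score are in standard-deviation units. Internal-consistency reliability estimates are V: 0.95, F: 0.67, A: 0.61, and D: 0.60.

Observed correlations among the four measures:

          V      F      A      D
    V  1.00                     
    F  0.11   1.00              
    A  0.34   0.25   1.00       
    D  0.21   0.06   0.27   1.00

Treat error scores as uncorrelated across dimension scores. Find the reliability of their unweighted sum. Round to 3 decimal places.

Var(V+F+A+D) = 4 + 2·[0.11 + 0.34 + 0.21 + 0.25 + 0.06 + 0.27] = 4 + 2.48 = 6.48.
Because errors are independent across components, Cov(Tᵢ,Tⱼ) = Cov(Xᵢ,Xⱼ); the off-diagonal part of the true-score variance is the same as above.
True-score variance = [0.95 + 0.67 + 0.61 + 0.60] + 2.48 = 2.83 + 2.48 = 5.31.
Reliability = 5.31 / 6.48 = 0.819.

0.819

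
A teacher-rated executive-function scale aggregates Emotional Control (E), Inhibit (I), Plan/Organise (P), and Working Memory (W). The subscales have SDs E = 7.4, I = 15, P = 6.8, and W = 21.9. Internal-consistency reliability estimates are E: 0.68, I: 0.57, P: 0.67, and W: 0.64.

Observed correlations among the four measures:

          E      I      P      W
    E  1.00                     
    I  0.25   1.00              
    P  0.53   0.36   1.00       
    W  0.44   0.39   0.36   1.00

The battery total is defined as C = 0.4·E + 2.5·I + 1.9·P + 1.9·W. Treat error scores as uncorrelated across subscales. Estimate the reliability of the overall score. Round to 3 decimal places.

Var(C) = 0.4²·7.4² + 2.5²·15² + 1.9²·6.8² + 1.9²·21.9² + 2·[7.4·15·0.25 + 0.76·7.4·6.8·0.53 + 0.76·7.4·21.9·0.44 + 4.75·15·6.8·0.36 + 4.75·15·21.9·0.39 + 3.61·6.8·21.9·0.36] = 3313.33 + 2157.43 = 5470.76.
With uncorrelated errors the cross-covariances are all true-score covariance, so they carry over unchanged; only the diagonal terms shrink to ρᵢσᵢ².
True-score variance = [0.4²·7.4²·0.68 + 2.5²·15²·0.57 + 1.9²·6.8²·0.67 + 1.9²·21.9²·0.64] + 2157.43 = 2027.45 + 2157.43 = 4184.88.
Reliability = 4184.88 / 5470.76 = 0.765.

0.765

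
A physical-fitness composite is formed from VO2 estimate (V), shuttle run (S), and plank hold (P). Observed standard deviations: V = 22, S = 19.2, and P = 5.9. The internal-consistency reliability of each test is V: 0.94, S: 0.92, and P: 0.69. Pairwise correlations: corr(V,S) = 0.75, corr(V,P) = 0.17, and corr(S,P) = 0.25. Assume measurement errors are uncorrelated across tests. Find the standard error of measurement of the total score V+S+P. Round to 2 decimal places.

8.33

Var(total) = 887.45 + 734.372 = 1621.82.
True-score variance = 818.128 + 734.372 = 1552.5, so reliability = 0.9573.
Error variance = 1621.82 − 1552.5 = 69.3223; SEM = √69.3223 = 8.33.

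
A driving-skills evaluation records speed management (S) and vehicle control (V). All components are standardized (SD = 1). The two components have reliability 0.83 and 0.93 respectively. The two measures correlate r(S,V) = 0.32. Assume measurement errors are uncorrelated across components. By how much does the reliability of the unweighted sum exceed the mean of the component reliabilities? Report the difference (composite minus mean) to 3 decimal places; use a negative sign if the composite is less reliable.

0.029

Var(sum) = 2 + 0.64 = 2.64; true-score variance = 1.76 + 0.64 = 2.4; composite reliability = 0.9091.
Mean component reliability = 0.8800.
Difference = 0.9091 − 0.8800 = 0.029.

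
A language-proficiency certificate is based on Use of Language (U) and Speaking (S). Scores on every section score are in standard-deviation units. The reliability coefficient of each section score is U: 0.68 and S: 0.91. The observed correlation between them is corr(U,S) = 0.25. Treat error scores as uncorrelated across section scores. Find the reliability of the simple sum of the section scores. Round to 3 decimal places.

Var(U+S) = 2 + 2·[0.25] = 2 + 0.5 = 2.5.
Under uncorrelated errors the observed covariances equal the true-score covariances, so only the own-variance terms attenuate.
True-score variance = [0.68 + 0.91] + 0.5 = 1.59 + 0.5 = 2.09.
Reliability = 2.09 / 2.5 = 0.836.

0.836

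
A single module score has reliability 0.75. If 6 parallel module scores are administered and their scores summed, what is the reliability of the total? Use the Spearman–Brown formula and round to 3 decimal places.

ρ_k = kρ / (1 + (k−1)ρ) = 6·0.75 / (1 + 5·0.75) = 4.500 / 4.750 = 0.947.

0.947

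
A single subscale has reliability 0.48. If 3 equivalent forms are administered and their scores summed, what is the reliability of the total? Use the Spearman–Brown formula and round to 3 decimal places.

0.735

ρ_k = kρ / (1 + (k−1)ρ) = 3·0.48 / (1 + 2·0.48) = 1.440 / 1.960 = 0.735.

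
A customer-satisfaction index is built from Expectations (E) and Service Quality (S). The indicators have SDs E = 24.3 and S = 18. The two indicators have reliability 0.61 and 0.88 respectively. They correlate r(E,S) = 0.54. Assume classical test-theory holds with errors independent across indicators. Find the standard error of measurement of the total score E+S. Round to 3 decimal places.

16.406

Var(total) = 914.49 + 472.392 = 1386.88.
True-score variance = 645.319 + 472.392 = 1117.71, so reliability = 0.8059.
Error variance = 1386.88 − 1117.71 = 269.171; SEM = √269.171 = 16.406.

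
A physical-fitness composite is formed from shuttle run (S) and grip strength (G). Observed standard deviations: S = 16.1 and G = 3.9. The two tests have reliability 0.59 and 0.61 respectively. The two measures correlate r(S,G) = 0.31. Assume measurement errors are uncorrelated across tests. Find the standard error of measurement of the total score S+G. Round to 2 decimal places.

10.59

Var(total) = 274.42 + 38.9298 = 313.35.
True-score variance = 162.212 + 38.9298 = 201.142, so reliability = 0.6419.
Error variance = 313.35 − 201.142 = 112.208; SEM = √112.208 = 10.59.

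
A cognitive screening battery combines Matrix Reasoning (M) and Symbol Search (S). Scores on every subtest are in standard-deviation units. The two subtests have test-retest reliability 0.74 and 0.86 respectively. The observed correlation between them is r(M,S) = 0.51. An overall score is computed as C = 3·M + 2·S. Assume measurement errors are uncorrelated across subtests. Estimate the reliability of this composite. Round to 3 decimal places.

Var(C) = 3² + 2² + 2·[6·0.51] = 13 + 6.12 = 19.12.
Under uncorrelated errors the observed covariances equal the true-score covariances, so only the own-variance terms attenuate.
True-score variance = [3²·0.74 + 2²·0.86] + 6.12 = 10.1 + 6.12 = 16.22.
Reliability = 16.22 / 19.12 = 0.848.

0.848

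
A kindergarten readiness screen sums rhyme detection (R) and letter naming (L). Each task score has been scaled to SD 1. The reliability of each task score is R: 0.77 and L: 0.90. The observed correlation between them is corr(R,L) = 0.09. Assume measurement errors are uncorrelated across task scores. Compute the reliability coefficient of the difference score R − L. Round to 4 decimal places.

0.8187

Var(R−L) = 1 + 1 − 2·0.09 = 2 − 0.18 = 1.82.
Because errors are independent across components, Cov(Tᵢ,Tⱼ) = Cov(Xᵢ,Xⱼ); the off-diagonal part of the true-score variance is the same as above.
True-score variance = [0.77 + 0.90] − 0.18 = 1.67 − 0.18 = 1.49.
Reliability = 1.49 / 1.82 = 0.8187.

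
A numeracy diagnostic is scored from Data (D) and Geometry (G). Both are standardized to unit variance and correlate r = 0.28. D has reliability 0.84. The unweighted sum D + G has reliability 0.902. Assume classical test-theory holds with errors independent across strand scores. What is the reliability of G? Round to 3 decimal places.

0.909

Var(D+G) = 2 + 2·0.28 = 2.560.
True-score variance = ρ_D + ρ_G + 2·0.28, so 0.902 = (0.84 + ρ_G + 0.56) / 2.560.
ρ_G = 0.902·2.560 − 0.84 − 0.56 = 0.909.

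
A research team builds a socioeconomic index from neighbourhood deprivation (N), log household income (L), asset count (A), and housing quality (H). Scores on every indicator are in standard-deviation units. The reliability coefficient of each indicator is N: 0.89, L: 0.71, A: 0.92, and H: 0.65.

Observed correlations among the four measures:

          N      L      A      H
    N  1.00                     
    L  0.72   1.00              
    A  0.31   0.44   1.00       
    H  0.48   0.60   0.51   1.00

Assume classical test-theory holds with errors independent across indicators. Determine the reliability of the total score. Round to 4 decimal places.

Var(N+L+A+H) = 4 + 2·[0.72 + 0.31 + 0.48 + 0.44 + 0.60 + 0.51] = 4 + 6.12 = 10.12.
Under uncorrelated errors the observed covariances equal the true-score covariances, so only the own-variance terms attenuate.
True-score variance = [0.89 + 0.71 + 0.92 + 0.65] + 6.12 = 3.17 + 6.12 = 9.29.
Reliability = 9.29 / 10.12 = 0.9180.

0.9180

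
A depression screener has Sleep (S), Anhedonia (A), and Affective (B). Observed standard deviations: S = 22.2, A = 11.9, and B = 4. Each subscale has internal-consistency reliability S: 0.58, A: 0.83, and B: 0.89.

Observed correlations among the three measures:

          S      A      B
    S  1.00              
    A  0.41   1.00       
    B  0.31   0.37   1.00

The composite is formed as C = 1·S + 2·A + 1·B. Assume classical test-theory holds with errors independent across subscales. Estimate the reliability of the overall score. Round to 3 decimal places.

0.813

Var(C) = 22.2² + 2²·11.9² + 4² + 2·[2·22.2·11.9·0.41 + 22.2·4·0.31 + 2·11.9·4·0.37] = 1075.28 + 558.759 = 1634.04.
Because errors are independent across components, Cov(Tᵢ,Tⱼ) = Cov(Xᵢ,Xⱼ); the off-diagonal part of the true-score variance is the same as above.
True-score variance = [22.2²·0.58 + 2²·11.9²·0.83 + 4²·0.89] + 558.759 = 770.232 + 558.759 = 1328.99.
Reliability = 1328.99 / 1634.04 = 0.813.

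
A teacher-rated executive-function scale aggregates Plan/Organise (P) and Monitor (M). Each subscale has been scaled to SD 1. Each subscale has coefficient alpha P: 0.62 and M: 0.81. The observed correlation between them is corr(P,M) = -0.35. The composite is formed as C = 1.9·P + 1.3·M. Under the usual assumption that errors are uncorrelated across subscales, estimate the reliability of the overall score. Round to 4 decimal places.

0.5259

Var(C) = 1.9² + 1.3² + 2·[2.47·(-0.35)] = 5.3 − 1.729 = 3.571.
With uncorrelated errors the cross-covariances are all true-score covariance, so they carry over unchanged; only the diagonal terms shrink to ρᵢσᵢ².
True-score variance = [1.9²·0.62 + 1.3²·0.81] − 1.729 = 3.6071 − 1.729 = 1.8781.
Reliability = 1.8781 / 3.571 = 0.5259.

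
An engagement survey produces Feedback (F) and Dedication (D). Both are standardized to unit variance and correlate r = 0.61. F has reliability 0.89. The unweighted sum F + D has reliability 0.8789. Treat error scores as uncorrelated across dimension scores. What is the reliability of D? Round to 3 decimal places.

Var(F+D) = 2 + 2·0.61 = 3.220.
True-score variance = ρ_F + ρ_D + 2·0.61, so 0.8789 = (0.89 + ρ_D + 1.22) / 3.220.
ρ_D = 0.8789·3.220 − 0.89 − 1.22 = 0.720.

0.720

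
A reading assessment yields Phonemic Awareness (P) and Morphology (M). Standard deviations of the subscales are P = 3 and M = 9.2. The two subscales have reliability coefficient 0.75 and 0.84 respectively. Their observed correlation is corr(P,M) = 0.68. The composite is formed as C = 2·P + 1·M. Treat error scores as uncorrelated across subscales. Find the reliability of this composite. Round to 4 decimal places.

Var(C) = 2²·3² + 9.2² + 2·[2·3·9.2·0.68] = 120.64 + 75.072 = 195.712.
Under uncorrelated errors the observed covariances equal the true-score covariances, so only the own-variance terms attenuate.
True-score variance = [2²·3²·0.75 + 9.2²·0.84] + 75.072 = 98.0976 + 75.072 = 173.17.
Reliability = 173.17 / 195.712 = 0.8848.

0.8848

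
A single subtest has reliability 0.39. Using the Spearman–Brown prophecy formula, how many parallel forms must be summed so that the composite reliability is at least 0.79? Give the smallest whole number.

k ≥ ρ*(1−ρ₁)/(ρ₁(1−ρ*)) = 0.79·0.61 / (0.39·0.21) = 5.884.
Smallest integer k = 6.

6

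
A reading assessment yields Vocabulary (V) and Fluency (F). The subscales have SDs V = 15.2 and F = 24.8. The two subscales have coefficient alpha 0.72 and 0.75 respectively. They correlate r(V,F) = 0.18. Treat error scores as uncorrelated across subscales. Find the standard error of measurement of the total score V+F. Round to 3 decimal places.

Var(total) = 846.08 + 135.706 = 981.786.
True-score variance = 627.629 + 135.706 = 763.334, so reliability = 0.7775.
Error variance = 981.786 − 763.334 = 218.451; SEM = √218.451 = 14.780.

14.780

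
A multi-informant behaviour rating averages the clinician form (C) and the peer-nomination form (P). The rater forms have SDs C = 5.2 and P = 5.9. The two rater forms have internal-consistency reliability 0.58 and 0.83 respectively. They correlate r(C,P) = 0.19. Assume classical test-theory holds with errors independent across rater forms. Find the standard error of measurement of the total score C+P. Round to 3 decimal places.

4.156

Var(total) = 61.85 + 11.6584 = 73.5084.
True-score variance = 44.5755 + 11.6584 = 56.2339, so reliability = 0.7650.
Error variance = 73.5084 − 56.2339 = 17.2745; SEM = √17.2745 = 4.156.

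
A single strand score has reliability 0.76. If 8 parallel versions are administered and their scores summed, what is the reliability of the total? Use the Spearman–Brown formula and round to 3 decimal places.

ρ_k = kρ / (1 + (k−1)ρ) = 8·0.76 / (1 + 7·0.76) = 6.080 / 6.320 = 0.962.

0.962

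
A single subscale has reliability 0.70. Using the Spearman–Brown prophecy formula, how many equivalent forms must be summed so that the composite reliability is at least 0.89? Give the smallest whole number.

4

k ≥ ρ*(1−ρ₁)/(ρ₁(1−ρ*)) = 0.89·0.30 / (0.70·0.11) = 3.468.
Smallest integer k = 4.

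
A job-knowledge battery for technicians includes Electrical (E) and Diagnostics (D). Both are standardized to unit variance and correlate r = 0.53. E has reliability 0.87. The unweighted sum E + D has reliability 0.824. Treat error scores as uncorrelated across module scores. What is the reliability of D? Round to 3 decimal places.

Var(E+D) = 2 + 2·0.53 = 3.060.
True-score variance = ρ_E + ρ_D + 2·0.53, so 0.824 = (0.87 + ρ_D + 1.06) / 3.060.
ρ_D = 0.824·3.060 − 0.87 − 1.06 = 0.591.

0.591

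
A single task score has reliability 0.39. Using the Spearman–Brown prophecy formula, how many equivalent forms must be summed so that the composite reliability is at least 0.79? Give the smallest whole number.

6

k ≥ ρ*(1−ρ₁)/(ρ₁(1−ρ*)) = 0.79·0.61 / (0.39·0.21) = 5.884.
Smallest integer k = 6.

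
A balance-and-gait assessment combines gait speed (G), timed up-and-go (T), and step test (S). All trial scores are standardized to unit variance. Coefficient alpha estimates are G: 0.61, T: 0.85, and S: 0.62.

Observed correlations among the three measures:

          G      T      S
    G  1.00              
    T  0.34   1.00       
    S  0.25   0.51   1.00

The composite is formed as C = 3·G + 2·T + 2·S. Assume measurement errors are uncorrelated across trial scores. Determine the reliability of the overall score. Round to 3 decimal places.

Var(C) = 3² + 2² + 2² + 2·[6·0.34 + 6·0.25 + 4·0.51] = 17 + 11.16 = 28.16.
Because errors are independent across components, Cov(Tᵢ,Tⱼ) = Cov(Xᵢ,Xⱼ); the off-diagonal part of the true-score variance is the same as above.
True-score variance = [3²·0.61 + 2²·0.85 + 2²·0.62] + 11.16 = 11.37 + 11.16 = 22.53.
Reliability = 22.53 / 28.16 = 0.800.

0.800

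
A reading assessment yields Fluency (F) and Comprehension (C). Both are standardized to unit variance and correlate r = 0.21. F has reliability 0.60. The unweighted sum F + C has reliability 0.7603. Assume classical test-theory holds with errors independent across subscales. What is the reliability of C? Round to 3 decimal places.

Var(F+C) = 2 + 2·0.21 = 2.420.
True-score variance = ρ_F + ρ_C + 2·0.21, so 0.7603 = (0.60 + ρ_C + 0.42) / 2.420.
ρ_C = 0.7603·2.420 − 0.60 − 0.42 = 0.820.

0.820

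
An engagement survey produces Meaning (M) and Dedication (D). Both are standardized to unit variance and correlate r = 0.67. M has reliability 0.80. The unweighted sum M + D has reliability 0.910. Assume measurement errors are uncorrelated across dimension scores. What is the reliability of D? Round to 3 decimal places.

Var(M+D) = 2 + 2·0.67 = 3.340.
True-score variance = ρ_M + ρ_D + 2·0.67, so 0.910 = (0.80 + ρ_D + 1.34) / 3.340.
ρ_D = 0.910·3.340 − 0.80 − 1.34 = 0.899.

0.899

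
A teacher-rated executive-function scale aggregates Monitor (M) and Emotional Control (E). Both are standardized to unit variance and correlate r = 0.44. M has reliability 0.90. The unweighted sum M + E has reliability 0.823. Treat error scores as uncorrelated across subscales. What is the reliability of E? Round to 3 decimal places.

0.590

Var(M+E) = 2 + 2·0.44 = 2.880.
True-score variance = ρ_M + ρ_E + 2·0.44, so 0.823 = (0.90 + ρ_E + 0.88) / 2.880.
ρ_E = 0.823·2.880 − 0.90 − 0.88 = 0.590.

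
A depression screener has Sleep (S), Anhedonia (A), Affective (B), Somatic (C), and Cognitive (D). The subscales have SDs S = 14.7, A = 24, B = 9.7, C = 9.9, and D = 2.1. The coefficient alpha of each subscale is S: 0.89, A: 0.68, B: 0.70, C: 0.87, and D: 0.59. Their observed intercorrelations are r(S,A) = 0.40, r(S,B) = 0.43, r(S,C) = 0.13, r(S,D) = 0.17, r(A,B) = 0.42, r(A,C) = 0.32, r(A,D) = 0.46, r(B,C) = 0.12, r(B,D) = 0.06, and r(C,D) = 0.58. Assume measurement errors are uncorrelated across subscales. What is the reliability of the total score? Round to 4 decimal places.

Var(S+A+B+C+D) = 14.7² + 24² + 9.7² + 9.9² + 2.1² + 2·[14.7·24·0.40 + 14.7·9.7·0.43 + 14.7·9.9·0.13 + 14.7·2.1·0.17 + 24·9.7·0.42 + 24·9.9·0.32 + 24·2.1·0.46 + 9.7·9.9·0.12 + 9.7·2.1·0.06 + 9.9·2.1·0.58] = 988.6 + 896.793 = 1885.39.
Because errors are independent across components, Cov(Tᵢ,Tⱼ) = Cov(Xᵢ,Xⱼ); the off-diagonal part of the true-score variance is the same as above.
True-score variance = [14.7²·0.89 + 24²·0.68 + 9.7²·0.70 + 9.9²·0.87 + 2.1²·0.59] + 896.793 = 737.734 + 896.793 = 1634.53.
Reliability = 1634.53 / 1885.39 = 0.8669.

0.8669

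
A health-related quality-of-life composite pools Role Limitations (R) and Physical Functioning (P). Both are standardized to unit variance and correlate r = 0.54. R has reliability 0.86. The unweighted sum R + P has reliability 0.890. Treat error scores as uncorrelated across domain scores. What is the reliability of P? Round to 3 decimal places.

Var(R+P) = 2 + 2·0.54 = 3.080.
True-score variance = ρ_R + ρ_P + 2·0.54, so 0.890 = (0.86 + ρ_P + 1.08) / 3.080.
ρ_P = 0.890·3.080 − 0.86 − 1.08 = 0.801.

0.801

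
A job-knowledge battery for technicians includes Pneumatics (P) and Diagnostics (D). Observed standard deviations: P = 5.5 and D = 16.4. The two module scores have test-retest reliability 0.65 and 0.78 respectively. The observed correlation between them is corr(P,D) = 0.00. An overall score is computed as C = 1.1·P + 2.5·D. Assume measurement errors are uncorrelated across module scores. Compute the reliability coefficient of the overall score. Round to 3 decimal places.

0.777

Var(C) = 1.1²·5.5² + 2.5²·16.4² + 2·[2.75·5.5·16.4·0.00] = 1717.6 + 0 = 1717.6.
With uncorrelated errors the cross-covariances are all true-score covariance, so they carry over unchanged; only the diagonal terms shrink to ρᵢσᵢ².
True-score variance = [1.1²·5.5²·0.65 + 2.5²·16.4²·0.78] + 0 = 1334.97 + 0 = 1334.97.
Reliability = 1334.97 / 1717.6 = 0.777.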